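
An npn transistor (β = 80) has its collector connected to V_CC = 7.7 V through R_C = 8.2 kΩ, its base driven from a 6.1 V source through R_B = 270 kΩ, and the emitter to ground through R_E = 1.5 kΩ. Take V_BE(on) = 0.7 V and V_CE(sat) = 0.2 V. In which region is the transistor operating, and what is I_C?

Assume active: I_B = (6.1 − 0.7)/(270 + 81×1.5) = 0.0138 mA, I_C = β·I_B = 1.1 mA.
Then V_CE = 7.7 − 1.1×8.2 − 1.12×1.5 = -3.02 V < 0.2 V — the active assumption fails.
Re-solve with V_CE = 0.2 V. KCL at the emitter: V_E/R_E = (V_BB−0.7−V_E)/R_B + (V_CC−0.2−V_E)/R_C, giving V_E = 1.18 V.
I_C = (V_CC − 0.2 − V_E)/R_C = (7.5 − 1.18)/8.2 = 0.771 mA.
Check: I_B = (5.4 − 1.18)/270 = 0.0156 mA, and β·I_B = 1.25 mA > I_C, confirming saturation.

saturation; I_C ≈ 0.77 mA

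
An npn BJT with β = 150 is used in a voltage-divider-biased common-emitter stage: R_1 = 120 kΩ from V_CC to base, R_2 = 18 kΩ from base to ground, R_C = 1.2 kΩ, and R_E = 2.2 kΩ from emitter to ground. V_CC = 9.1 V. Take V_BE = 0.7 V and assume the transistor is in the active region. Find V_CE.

Thevenize the base divider: V_Th = V_CC·R_2/(R_1+R_2) = 9.1×18/138 = 1.19 V, R_Th = R_1‖R_2 = 15.7 kΩ.
Base-emitter loop: V_Th = I_B·R_Th + V_BE + (β+1)I_B·R_E, so I_B = (1.19 − 0.7) / (15.7 + 151×2.2) = 0.0014 mA.
I_C = β·I_B = 150×0.0014 = 0.21 mA, and I_E = (β+1)I_B = 0.211 mA.
V_CE = V_CC − I_C·R_C − I_E·R_E = 9.1 − 0.21×1.2 − 0.211×2.2 = 8.38 V.
V_CE = 8.38 V > 0.2 V confirms active-region operation.

V_CE ≈ 8.4 V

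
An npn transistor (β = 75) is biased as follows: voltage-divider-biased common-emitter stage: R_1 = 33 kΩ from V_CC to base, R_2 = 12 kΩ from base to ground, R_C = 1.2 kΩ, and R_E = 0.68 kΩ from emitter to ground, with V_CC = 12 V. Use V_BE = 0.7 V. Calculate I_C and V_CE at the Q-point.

Thevenize the base divider: V_Th = V_CC·R_2/(R_1+R_2) = 12×12/45 = 3.2 V, R_Th = R_1‖R_2 = 8.8 kΩ.
Base-emitter loop: V_Th = I_B·R_Th + V_BE + (β+1)I_B·R_E, so I_B = (3.2 − 0.7) / (8.8 + 76×0.68) = 0.0413 mA.
I_C = β·I_B = 75×0.0413 = 3.1 mA, and I_E = (β+1)I_B = 3.14 mA.
V_CE = V_CC − I_C·R_C − I_E·R_E = 12 − 3.1×1.2 − 3.14×0.68 = 6.14 V.
V_CE = 6.14 V > 0.2 V confirms active-region operation.

I_C ≈ 3.1 mA, V_CE ≈ 6.1 V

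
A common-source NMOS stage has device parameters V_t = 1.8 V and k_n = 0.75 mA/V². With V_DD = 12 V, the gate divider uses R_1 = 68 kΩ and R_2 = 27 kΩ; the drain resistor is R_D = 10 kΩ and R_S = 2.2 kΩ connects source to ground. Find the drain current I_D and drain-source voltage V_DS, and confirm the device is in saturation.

I_D ≈ 0.32 mA, V_DS ≈ 8.2 V

V_G = V_DD·R_2/(R_1+R_2) = 12×27/95 = 3.41 V.
Assume saturation: I_D = (k_n/2)(V_GS − V_t)² with V_GS = V_G − I_D·R_S = 3.41 − 2.2·I_D.
Substituting gives 1.82·I_D² − 3.66·I_D + 0.973 = 0, with roots I_D = 0.315 or 1.7 mA.
The root I_D = 1.7 mA gives V_GS = -0.329 V ≤ V_t, so take I_D = 0.315 mA.
Then V_GS = 2.72 V and V_DS = V_DD − I_D(R_D+R_S) = 12 − 0.315×12.2 = 8.15 V.
Saturation requires V_DS ≥ V_GS − V_t = 0.917 V; 8.15 ≥ 0.917 ✓.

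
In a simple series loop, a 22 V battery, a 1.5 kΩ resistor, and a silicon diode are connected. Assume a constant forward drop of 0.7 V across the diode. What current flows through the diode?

I ≈ 14 mA

KVL around the loop: 22 = V_D + I·R = 0.7 + I × 1.5 kΩ.
So I = (22 − 0.7) / 1.5 kΩ = 21.3 / 1.5 = 14.2 mA.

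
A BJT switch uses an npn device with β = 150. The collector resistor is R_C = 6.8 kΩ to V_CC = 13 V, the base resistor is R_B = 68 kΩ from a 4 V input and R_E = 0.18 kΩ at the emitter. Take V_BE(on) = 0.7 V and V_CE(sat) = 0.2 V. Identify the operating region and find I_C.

Assume active: I_B = (4 − 0.7)/(68 + 151×0.18) = 0.0347 mA, I_C = β·I_B = 5.2 mA.
Then V_CE = 13 − 5.2×6.8 − 5.24×0.18 = -23.3 V < 0.2 V — the active assumption fails.
Re-solve with V_CE = 0.2 V. KCL at the emitter: V_E/R_E = (V_BB−0.7−V_E)/R_B + (V_CC−0.2−V_E)/R_C, giving V_E = 0.338 V.
I_C = (V_CC − 0.2 − V_E)/R_C = (12.8 − 0.338)/6.8 = 1.83 mA.
Check: I_B = (3.3 − 0.338)/68 = 0.0436 mA, and β·I_B = 6.53 mA > I_C, confirming saturation.

saturation; I_C ≈ 1.8 mA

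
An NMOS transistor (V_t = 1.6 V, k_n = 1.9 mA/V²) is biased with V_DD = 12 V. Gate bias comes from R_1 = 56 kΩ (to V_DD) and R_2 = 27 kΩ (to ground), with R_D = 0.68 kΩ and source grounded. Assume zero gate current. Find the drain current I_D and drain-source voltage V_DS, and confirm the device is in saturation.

I_D ≈ 5 mA, V_DS ≈ 8.6 V

V_G = V_DD·R_2/(R_1+R_2) = 12×27/83 = 3.9 V. With the source grounded, V_GS = V_G = 3.9 V.
Assume saturation: I_D = (k_n/2)(V_GS − V_t)² = (1.9/2)×(3.9 − 1.6)² = 0.95×2.3² = 5.04 mA.
V_DS = V_DD − I_D·R_D = 12 − 5.04×0.68 = 8.57 V.
Saturation requires V_DS ≥ V_GS − V_t = 2.3 V; 8.57 ≥ 2.3 ✓.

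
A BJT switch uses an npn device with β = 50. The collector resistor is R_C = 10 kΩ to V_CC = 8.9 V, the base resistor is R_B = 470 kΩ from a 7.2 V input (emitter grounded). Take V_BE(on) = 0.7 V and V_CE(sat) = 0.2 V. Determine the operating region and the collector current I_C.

Assume active. Base-emitter loop: I_B = (V_BB − V_BE)/R_B = (7.2 − 0.7)/470 = 0.0138 mA.
I_C = β·I_B = 50×0.0138 = 0.691 mA.
V_CE = V_CC − I_C·R_C = 8.9 − 0.691×10 = 1.99 V > V_CE(sat), so the active-region assumption holds.

active; I_C ≈ 0.69 mA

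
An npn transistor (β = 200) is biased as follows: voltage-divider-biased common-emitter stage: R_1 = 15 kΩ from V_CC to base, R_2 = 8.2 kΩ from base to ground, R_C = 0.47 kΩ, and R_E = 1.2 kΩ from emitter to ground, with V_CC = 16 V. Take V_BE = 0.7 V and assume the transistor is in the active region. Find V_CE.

V_CE ≈ 9.3 V

Thevenize the base divider: V_Th = V_CC·R_2/(R_1+R_2) = 16×8.2/23.2 = 5.66 V, R_Th = R_1‖R_2 = 5.3 kΩ.
Base-emitter loop: V_Th = I_B·R_Th + V_BE + (β+1)I_B·R_E, so I_B = (5.66 − 0.7) / (5.3 + 201×1.2) = 0.0201 mA.
I_C = β·I_B = 200×0.0201 = 4.02 mA, and I_E = (β+1)I_B = 4.04 mA.
V_CE = V_CC − I_C·R_C − I_E·R_E = 16 − 4.02×0.47 − 4.04×1.2 = 9.26 V.
V_CE = 9.26 V > 0.2 V confirms active-region operation.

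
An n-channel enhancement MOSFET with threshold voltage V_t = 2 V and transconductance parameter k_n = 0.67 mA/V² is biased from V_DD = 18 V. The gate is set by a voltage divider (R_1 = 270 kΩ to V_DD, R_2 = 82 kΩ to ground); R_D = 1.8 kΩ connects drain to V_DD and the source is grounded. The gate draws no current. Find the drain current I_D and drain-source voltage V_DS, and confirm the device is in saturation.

I_D ≈ 1.6 mA, V_DS ≈ 15 V

V_G = V_DD·R_2/(R_1+R_2) = 18×82/352 = 4.19 V. With the source grounded, V_GS = V_G = 4.19 V.
Assume saturation: I_D = (k_n/2)(V_GS − V_t)² = (0.67/2)×(4.19 − 2)² = 0.335×2.19² = 1.61 mA.
V_DS = V_DD − I_D·R_D = 18 − 1.61×1.8 = 15.1 V.
Saturation requires V_DS ≥ V_GS − V_t = 2.19 V; 15.1 ≥ 2.19 ✓.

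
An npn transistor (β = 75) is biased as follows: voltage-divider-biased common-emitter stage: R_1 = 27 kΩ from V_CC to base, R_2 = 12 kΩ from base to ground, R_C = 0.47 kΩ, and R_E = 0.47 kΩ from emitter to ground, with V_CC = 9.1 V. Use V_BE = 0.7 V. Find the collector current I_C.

Thevenize the base divider: V_Th = V_CC·R_2/(R_1+R_2) = 9.1×12/39 = 2.8 V, R_Th = R_1‖R_2 = 8.31 kΩ.
Base-emitter loop: V_Th = I_B·R_Th + V_BE + (β+1)I_B·R_E, so I_B = (2.8 − 0.7) / (8.31 + 76×0.47) = 0.0477 mA.
I_C = β·I_B = 75×0.0477 = 3.58 mA, and I_E = (β+1)I_B = 3.62 mA.
V_CE = V_CC − I_C·R_C − I_E·R_E = 9.1 − 3.58×0.47 − 3.62×0.47 = 5.71 V.
V_CE = 5.71 V > 0.2 V confirms active-region operation.

I_C ≈ 3.6 mA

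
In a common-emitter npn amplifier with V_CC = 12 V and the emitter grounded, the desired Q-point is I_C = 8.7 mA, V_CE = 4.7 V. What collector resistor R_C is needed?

R_C ≈ 0.84 kΩ

Collector loop: V_CC = I_C·R_C + V_CE.
R_C = (V_CC − V_CE)/I_C = (12 − 4.7)/8.7 = 0.839 kΩ.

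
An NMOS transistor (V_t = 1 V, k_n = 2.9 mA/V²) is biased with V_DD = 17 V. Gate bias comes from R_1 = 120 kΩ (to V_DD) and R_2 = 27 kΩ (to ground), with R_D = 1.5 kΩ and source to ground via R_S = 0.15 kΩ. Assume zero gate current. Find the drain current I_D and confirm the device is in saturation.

I_D ≈ 3.6 mA

V_G = V_DD·R_2/(R_1+R_2) = 17×27/147 = 3.12 V.
Assume saturation: I_D = (k_n/2)(V_GS − V_t)² with V_GS = V_G − I_D·R_S = 3.12 − 0.15·I_D.
Substituting gives 0.0326·I_D² − 1.92·I_D + 6.53 = 0, with roots I_D = 3.62 or 55.3 mA.
The root I_D = 55.3 mA gives V_GS = -5.18 V ≤ V_t, so take I_D = 3.62 mA.
Then V_GS = 2.58 V and V_DS = V_DD − I_D(R_D+R_S) = 17 − 3.62×1.65 = 11 V.
Saturation requires V_DS ≥ V_GS − V_t = 1.58 V; 11 ≥ 1.58 ✓.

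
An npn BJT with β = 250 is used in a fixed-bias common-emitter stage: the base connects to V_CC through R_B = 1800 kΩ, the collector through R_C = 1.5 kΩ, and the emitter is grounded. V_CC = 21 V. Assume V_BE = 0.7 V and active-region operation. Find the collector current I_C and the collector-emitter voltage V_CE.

I_C ≈ 2.8 mA, V_CE ≈ 17 V

Base loop: V_CC = I_B·R_B + V_BE, so I_B = (21 − 0.7)/1800 kΩ = 0.0113 mA.
In the active region I_C = β·I_B = 250 × 0.0113 = 2.82 mA.
Collector loop: V_CE = V_CC − I_C·R_C = 21 − 2.82×1.5 = 16.8 V.
Since V_CE = 16.8 V > V_CE(sat) ≈ 0.2 V, the transistor is in the active region as assumed.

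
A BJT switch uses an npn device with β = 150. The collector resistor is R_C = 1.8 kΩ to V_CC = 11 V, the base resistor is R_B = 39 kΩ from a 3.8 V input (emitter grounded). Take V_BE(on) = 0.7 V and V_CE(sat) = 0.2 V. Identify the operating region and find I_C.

Assume active: I_B = (3.8 − 0.7)/39 = 0.0795 mA, giving I_C = β·I_B = 11.9 mA.
But then V_CE = 11 − 11.9×1.8 = -10.5 V < V_CE(sat) = 0.2 V — impossible in the active region.
So the transistor is saturated. With V_CE = 0.2 V, I_C = (V_CC − 0.2)/R_C = 10.8/1.8 = 6 mA.
Check: β·I_B = 11.9 mA > I_C = 6 mA, confirming saturation.

saturation; I_C ≈ 6 mA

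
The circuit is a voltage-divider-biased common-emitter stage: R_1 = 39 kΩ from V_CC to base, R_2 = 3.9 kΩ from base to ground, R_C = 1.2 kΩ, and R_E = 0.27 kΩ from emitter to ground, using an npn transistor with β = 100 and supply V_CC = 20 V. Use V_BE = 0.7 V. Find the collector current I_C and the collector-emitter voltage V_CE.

Thevenize the base divider: V_Th = V_CC·R_2/(R_1+R_2) = 20×3.9/42.9 = 1.82 V, R_Th = R_1‖R_2 = 3.55 kΩ.
Base-emitter loop: V_Th = I_B·R_Th + V_BE + (β+1)I_B·R_E, so I_B = (1.82 − 0.7) / (3.55 + 101×0.27) = 0.0363 mA.
I_C = β·I_B = 100×0.0363 = 3.63 mA, and I_E = (β+1)I_B = 3.66 mA.
V_CE = V_CC − I_C·R_C − I_E·R_E = 20 − 3.63×1.2 − 3.66×0.27 = 14.7 V.
V_CE = 14.7 V > 0.2 V confirms active-region operation.

I_C ≈ 3.6 mA, V_CE ≈ 15 V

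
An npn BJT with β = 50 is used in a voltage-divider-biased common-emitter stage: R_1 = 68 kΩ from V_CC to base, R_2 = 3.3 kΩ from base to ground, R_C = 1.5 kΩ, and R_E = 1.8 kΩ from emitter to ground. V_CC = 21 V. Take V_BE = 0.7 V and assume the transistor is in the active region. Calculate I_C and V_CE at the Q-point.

Thevenize the base divider: V_Th = V_CC·R_2/(R_1+R_2) = 21×3.3/71.3 = 0.972 V, R_Th = R_1‖R_2 = 3.15 kΩ.
Base-emitter loop: V_Th = I_B·R_Th + V_BE + (β+1)I_B·R_E, so I_B = (0.972 − 0.7) / (3.15 + 51×1.8) = 0.00286 mA.
I_C = β·I_B = 50×0.00286 = 0.143 mA, and I_E = (β+1)I_B = 0.146 mA.
V_CE = V_CC − I_C·R_C − I_E·R_E = 21 − 0.143×1.5 − 0.146×1.8 = 20.5 V.
V_CE = 20.5 V > 0.2 V confirms active-region operation.

I_C ≈ 0.14 mA, V_CE ≈ 21 V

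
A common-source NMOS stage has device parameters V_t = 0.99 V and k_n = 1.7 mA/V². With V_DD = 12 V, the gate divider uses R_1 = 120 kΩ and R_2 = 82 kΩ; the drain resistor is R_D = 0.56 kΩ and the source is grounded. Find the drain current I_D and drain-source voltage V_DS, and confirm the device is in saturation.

V_G = V_DD·R_2/(R_1+R_2) = 12×82/202 = 4.87 V. With the source grounded, V_GS = V_G = 4.87 V.
Assume saturation: I_D = (k_n/2)(V_GS − V_t)² = (1.7/2)×(4.87 − 0.99)² = 0.85×3.88² = 12.8 mA.
V_DS = V_DD − I_D·R_D = 12 − 12.8×0.56 = 4.83 V.
Saturation requires V_DS ≥ V_GS − V_t = 3.88 V; 4.83 ≥ 3.88 ✓.

I_D ≈ 13 mA, V_DS ≈ 4.8 V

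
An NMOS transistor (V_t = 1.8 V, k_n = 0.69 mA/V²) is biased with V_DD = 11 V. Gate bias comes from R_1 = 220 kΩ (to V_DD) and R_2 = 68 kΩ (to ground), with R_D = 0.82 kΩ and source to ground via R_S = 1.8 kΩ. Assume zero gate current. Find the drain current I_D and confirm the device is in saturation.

V_G = V_DD·R_2/(R_1+R_2) = 11×68/288 = 2.6 V.
Assume saturation: I_D = (k_n/2)(V_GS − V_t)² with V_GS = V_G − I_D·R_S = 2.6 − 1.8·I_D.
Substituting gives 1.12·I_D² − 1.99·I_D + 0.219 = 0, with roots I_D = 0.118 or 1.66 mA.
The root I_D = 1.66 mA gives V_GS = -0.395 V ≤ V_t, so take I_D = 0.118 mA.
Then V_GS = 2.38 V and V_DS = V_DD − I_D(R_D+R_S) = 11 − 0.118×2.62 = 10.7 V.
Saturation requires V_DS ≥ V_GS − V_t = 0.585 V; 10.7 ≥ 0.585 ✓.

I_D ≈ 0.12 mA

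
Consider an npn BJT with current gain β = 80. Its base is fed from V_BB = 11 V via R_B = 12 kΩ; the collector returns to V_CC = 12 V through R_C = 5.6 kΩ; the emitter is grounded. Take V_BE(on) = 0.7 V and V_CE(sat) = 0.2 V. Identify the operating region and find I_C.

saturation; I_C ≈ 2.1 mA

Assume active: I_B = (11 − 0.7)/12 = 0.858 mA, giving I_C = β·I_B = 68.7 mA.
But then V_CE = 12 − 68.7×5.6 = -373 V < V_CE(sat) = 0.2 V — impossible in the active region.
So the transistor is saturated. With V_CE = 0.2 V, I_C = (V_CC − 0.2)/R_C = 11.8/5.6 = 2.11 mA.
Check: β·I_B = 68.7 mA > I_C = 2.11 mA, confirming saturation.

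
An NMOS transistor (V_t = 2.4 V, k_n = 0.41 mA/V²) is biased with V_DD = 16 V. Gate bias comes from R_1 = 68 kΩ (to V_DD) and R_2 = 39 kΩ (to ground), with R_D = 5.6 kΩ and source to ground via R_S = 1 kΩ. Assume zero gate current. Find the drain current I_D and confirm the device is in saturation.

I_D ≈ 1.1 mA

V_G = V_DD·R_2/(R_1+R_2) = 16×39/107 = 5.83 V.
Assume saturation: I_D = (k_n/2)(V_GS − V_t)² with V_GS = V_G − I_D·R_S = 5.83 − 1·I_D.
Substituting gives 0.205·I_D² − 2.41·I_D + 2.41 = 0, with roots I_D = 1.11 or 10.6 mA.
The root I_D = 10.6 mA gives V_GS = -4.8 V ≤ V_t, so take I_D = 1.11 mA.
Then V_GS = 4.72 V and V_DS = V_DD − I_D(R_D+R_S) = 16 − 1.11×6.6 = 8.69 V.
Saturation requires V_DS ≥ V_GS − V_t = 2.32 V; 8.69 ≥ 2.32 ✓.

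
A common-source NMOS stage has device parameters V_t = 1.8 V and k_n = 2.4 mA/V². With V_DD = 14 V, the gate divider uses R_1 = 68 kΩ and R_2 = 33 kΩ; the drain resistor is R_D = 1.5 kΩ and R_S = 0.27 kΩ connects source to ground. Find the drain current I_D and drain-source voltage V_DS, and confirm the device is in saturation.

I_D ≈ 3.7 mA, V_DS ≈ 7.4 V

V_G = V_DD·R_2/(R_1+R_2) = 14×33/101 = 4.57 V.
Assume saturation: I_D = (k_n/2)(V_GS − V_t)² with V_GS = V_G − I_D·R_S = 4.57 − 0.27·I_D.
Substituting gives 0.0875·I_D² − 2.8·I_D + 9.24 = 0, with roots I_D = 3.74 or 28.2 mA.
The root I_D = 28.2 mA gives V_GS = -3.05 V ≤ V_t, so take I_D = 3.74 mA.
Then V_GS = 3.56 V and V_DS = V_DD − I_D(R_D+R_S) = 14 − 3.74×1.77 = 7.38 V.
Saturation requires V_DS ≥ V_GS − V_t = 1.76 V; 7.38 ≥ 1.76 ✓.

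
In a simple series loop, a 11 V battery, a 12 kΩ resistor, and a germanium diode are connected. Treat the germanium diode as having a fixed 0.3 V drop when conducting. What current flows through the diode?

KVL around the loop: 11 = V_D + I·R = 0.3 + I × 12 kΩ.
So I = (11 − 0.3) / 12 kΩ = 10.7 / 12 = 0.892 mA.

I ≈ 0.89 mA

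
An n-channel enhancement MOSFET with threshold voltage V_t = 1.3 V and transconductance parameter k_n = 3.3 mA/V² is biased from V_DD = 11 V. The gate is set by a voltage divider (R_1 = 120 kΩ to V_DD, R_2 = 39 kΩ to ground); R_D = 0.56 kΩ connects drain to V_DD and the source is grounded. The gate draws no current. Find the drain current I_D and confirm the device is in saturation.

V_G = V_DD·R_2/(R_1+R_2) = 11×39/159 = 2.7 V. With the source grounded, V_GS = V_G = 2.7 V.
Assume saturation: I_D = (k_n/2)(V_GS − V_t)² = (3.3/2)×(2.7 − 1.3)² = 1.65×1.4² = 3.23 mA.
V_DS = V_DD − I_D·R_D = 11 − 3.23×0.56 = 9.19 V.
Saturation requires V_DS ≥ V_GS − V_t = 1.4 V; 9.19 ≥ 1.4 ✓.

I_D ≈ 3.2 mA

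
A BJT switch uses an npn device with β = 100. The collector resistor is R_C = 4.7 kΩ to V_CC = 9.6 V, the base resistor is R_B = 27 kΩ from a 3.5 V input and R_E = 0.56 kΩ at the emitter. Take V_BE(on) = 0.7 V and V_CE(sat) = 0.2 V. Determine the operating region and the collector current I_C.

Assume active: I_B = (3.5 − 0.7)/(27 + 101×0.56) = 0.0335 mA, I_C = β·I_B = 3.35 mA.
Then V_CE = 9.6 − 3.35×4.7 − 3.38×0.56 = -8.04 V < 0.2 V — the active assumption fails.
Re-solve with V_CE = 0.2 V. KCL at the emitter: V_E/R_E = (V_BB−0.7−V_E)/R_B + (V_CC−0.2−V_E)/R_C, giving V_E = 1.03 V.
I_C = (V_CC − 0.2 − V_E)/R_C = (9.4 − 1.03)/4.7 = 1.78 mA.
Check: I_B = (2.8 − 1.03)/27 = 0.0654 mA, and β·I_B = 6.54 mA > I_C, confirming saturation.

saturation; I_C ≈ 1.8 mA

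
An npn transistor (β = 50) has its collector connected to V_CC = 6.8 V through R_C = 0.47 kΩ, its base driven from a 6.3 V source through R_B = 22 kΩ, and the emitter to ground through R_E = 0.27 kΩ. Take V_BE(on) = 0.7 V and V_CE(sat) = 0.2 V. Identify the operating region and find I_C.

Assume active. Base-emitter loop: I_B = (V_BB − V_BE)/(R_B + (β+1)R_E) = (6.3 − 0.7)/(22 + 51×0.27) = 0.157 mA.
I_C = β·I_B = 50×0.157 = 7.83 mA.
V_CE = V_CC − I_C·R_C − I_E·R_E = 6.8 − 7.83×0.47 − 7.98×0.27 = 0.965 V > V_CE(sat), so the active-region assumption holds.

active; I_C ≈ 7.8 mA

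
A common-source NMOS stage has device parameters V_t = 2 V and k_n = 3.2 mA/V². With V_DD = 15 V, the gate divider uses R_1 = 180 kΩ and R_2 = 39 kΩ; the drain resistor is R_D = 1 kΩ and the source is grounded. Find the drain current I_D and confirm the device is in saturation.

V_G = V_DD·R_2/(R_1+R_2) = 15×39/219 = 2.67 V. With the source grounded, V_GS = V_G = 2.67 V.
Assume saturation: I_D = (k_n/2)(V_GS − V_t)² = (3.2/2)×(2.67 − 2)² = 1.6×0.671² = 0.721 mA.
V_DS = V_DD − I_D·R_D = 15 − 0.721×1 = 14.3 V.
Saturation requires V_DS ≥ V_GS − V_t = 0.671 V; 14.3 ≥ 0.671 ✓.

I_D ≈ 0.72 mA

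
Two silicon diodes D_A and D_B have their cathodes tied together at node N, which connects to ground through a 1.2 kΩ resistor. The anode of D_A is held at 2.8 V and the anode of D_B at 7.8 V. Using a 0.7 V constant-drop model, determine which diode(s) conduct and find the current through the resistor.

Only D_B conducts; I_R ≈ 5.9 mA

Assume both conduct. Then node N would need to be at both 2.8−0.7 = 2.1 V and 7.8−0.7 = 7.1 V, which is impossible.
Assume only D_B conducts: V_N = 7.8 − 0.7 = 7.1 V, so I_R = 7.1/1.2 = 5.92 mA.
Check D_A: its anode-to-cathode voltage is 2.8 − 7.1 = -4.3 V < 0.7 V, so it is off. The assumption is consistent.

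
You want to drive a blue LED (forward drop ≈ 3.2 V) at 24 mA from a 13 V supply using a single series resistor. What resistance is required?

R ≈ 0.41 kΩ

The resistor drops V_S − V_D = 13 − 3.2 = 9.8 V at 24 mA.
R = 9.8 V / 24 mA = 0.408 kΩ.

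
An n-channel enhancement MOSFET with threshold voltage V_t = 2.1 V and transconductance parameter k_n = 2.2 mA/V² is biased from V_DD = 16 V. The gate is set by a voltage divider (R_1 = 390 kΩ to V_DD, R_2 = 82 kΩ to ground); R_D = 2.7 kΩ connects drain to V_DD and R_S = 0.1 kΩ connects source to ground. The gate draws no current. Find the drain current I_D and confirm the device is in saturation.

V_G = V_DD·R_2/(R_1+R_2) = 16×82/472 = 2.78 V.
Assume saturation: I_D = (k_n/2)(V_GS − V_t)² with V_GS = V_G − I_D·R_S = 2.78 − 0.1·I_D.
Substituting gives 0.011·I_D² − 1.15·I_D + 0.508 = 0, with roots I_D = 0.444 or 104 mA.
The root I_D = 104 mA gives V_GS = -7.63 V ≤ V_t, so take I_D = 0.444 mA.
Then V_GS = 2.74 V and V_DS = V_DD − I_D(R_D+R_S) = 16 − 0.444×2.8 = 14.8 V.
Saturation requires V_DS ≥ V_GS − V_t = 0.635 V; 14.8 ≥ 0.635 ✓.

I_D ≈ 0.44 mA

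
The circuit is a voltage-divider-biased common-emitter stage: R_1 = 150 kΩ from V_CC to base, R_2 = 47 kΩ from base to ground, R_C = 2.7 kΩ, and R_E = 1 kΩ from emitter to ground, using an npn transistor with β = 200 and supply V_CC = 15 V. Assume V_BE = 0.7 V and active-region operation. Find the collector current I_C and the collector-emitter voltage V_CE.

Thevenize the base divider: V_Th = V_CC·R_2/(R_1+R_2) = 15×47/197 = 3.58 V, R_Th = R_1‖R_2 = 35.8 kΩ.
Base-emitter loop: V_Th = I_B·R_Th + V_BE + (β+1)I_B·R_E, so I_B = (3.58 − 0.7) / (35.8 + 201×1) = 0.0122 mA.
I_C = β·I_B = 200×0.0122 = 2.43 mA, and I_E = (β+1)I_B = 2.44 mA.
V_CE = V_CC − I_C·R_C − I_E·R_E = 15 − 2.43×2.7 − 2.44×1 = 5.99 V.
V_CE = 5.99 V > 0.2 V confirms active-region operation.

I_C ≈ 2.4 mA, V_CE ≈ 6 V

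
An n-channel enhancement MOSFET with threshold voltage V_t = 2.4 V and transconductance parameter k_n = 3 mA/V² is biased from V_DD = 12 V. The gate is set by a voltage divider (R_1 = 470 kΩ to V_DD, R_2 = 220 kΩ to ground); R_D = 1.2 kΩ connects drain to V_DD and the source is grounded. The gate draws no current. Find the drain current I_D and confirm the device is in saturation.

V_G = V_DD·R_2/(R_1+R_2) = 12×220/690 = 3.83 V. With the source grounded, V_GS = V_G = 3.83 V.
Assume saturation: I_D = (k_n/2)(V_GS − V_t)² = (3/2)×(3.83 − 2.4)² = 1.5×1.43² = 3.05 mA.
V_DS = V_DD − I_D·R_D = 12 − 3.05×1.2 = 8.34 V.
Saturation requires V_DS ≥ V_GS − V_t = 1.43 V; 8.34 ≥ 1.43 ✓.

I_D ≈ 3.1 mA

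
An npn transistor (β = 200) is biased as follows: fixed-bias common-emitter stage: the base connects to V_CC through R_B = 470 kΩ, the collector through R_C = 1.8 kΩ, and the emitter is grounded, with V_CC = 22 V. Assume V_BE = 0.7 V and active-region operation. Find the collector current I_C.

I_C ≈ 9.1 mA

Base loop: V_CC = I_B·R_B + V_BE, so I_B = (22 − 0.7)/470 kΩ = 0.0453 mA.
In the active region I_C = β·I_B = 200 × 0.0453 = 9.06 mA.
Collector loop: V_CE = V_CC − I_C·R_C = 22 − 9.06×1.8 = 5.69 V.
Since V_CE = 5.69 V > V_CE(sat) ≈ 0.2 V, the transistor is in the active region as assumed.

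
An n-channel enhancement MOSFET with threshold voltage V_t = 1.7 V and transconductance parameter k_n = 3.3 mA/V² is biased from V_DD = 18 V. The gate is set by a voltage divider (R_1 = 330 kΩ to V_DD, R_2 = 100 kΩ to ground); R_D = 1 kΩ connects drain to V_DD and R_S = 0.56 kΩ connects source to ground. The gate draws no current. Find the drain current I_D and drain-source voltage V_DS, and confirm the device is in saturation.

V_G = V_DD·R_2/(R_1+R_2) = 18×100/430 = 4.19 V.
Assume saturation: I_D = (k_n/2)(V_GS − V_t)² with V_GS = V_G − I_D·R_S = 4.19 − 0.56·I_D.
Substituting gives 0.517·I_D² − 5.59·I_D + 10.2 = 0, with roots I_D = 2.32 or 8.49 mA.
The root I_D = 8.49 mA gives V_GS = -0.568 V ≤ V_t, so take I_D = 2.32 mA.
Then V_GS = 2.89 V and V_DS = V_DD − I_D(R_D+R_S) = 18 − 2.32×1.56 = 14.4 V.
Saturation requires V_DS ≥ V_GS − V_t = 1.19 V; 14.4 ≥ 1.19 ✓.

I_D ≈ 2.3 mA, V_DS ≈ 14 V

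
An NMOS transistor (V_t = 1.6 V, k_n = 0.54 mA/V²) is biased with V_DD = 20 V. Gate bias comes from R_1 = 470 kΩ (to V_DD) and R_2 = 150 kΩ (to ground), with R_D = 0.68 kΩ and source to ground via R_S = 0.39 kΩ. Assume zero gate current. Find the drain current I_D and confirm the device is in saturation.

V_G = V_DD·R_2/(R_1+R_2) = 20×150/620 = 4.84 V.
Assume saturation: I_D = (k_n/2)(V_GS − V_t)² with V_GS = V_G − I_D·R_S = 4.84 − 0.39·I_D.
Substituting gives 0.0411·I_D² − 1.68·I_D + 2.83 = 0, with roots I_D = 1.76 or 39.2 mA.
The root I_D = 39.2 mA gives V_GS = -10.4 V ≤ V_t, so take I_D = 1.76 mA.
Then V_GS = 4.15 V and V_DS = V_DD − I_D(R_D+R_S) = 20 − 1.76×1.07 = 18.1 V.
Saturation requires V_DS ≥ V_GS − V_t = 2.55 V; 18.1 ≥ 2.55 ✓.

I_D ≈ 1.8 mA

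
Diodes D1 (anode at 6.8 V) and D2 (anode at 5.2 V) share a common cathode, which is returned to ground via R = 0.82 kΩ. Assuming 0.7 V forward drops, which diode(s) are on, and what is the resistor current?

Only D1 conducts; I_R ≈ 7.4 mA

Assume both conduct. Then node N would need to be at both 6.8−0.7 = 6.1 V and 5.2−0.7 = 4.5 V, which is impossible.
Assume only D1 conducts: V_N = 6.8 − 0.7 = 6.1 V, so I_R = 6.1/0.82 = 7.44 mA.
Check D2: its anode-to-cathode voltage is 5.2 − 6.1 = -0.9 V < 0.7 V, so it is off. The assumption is consistent.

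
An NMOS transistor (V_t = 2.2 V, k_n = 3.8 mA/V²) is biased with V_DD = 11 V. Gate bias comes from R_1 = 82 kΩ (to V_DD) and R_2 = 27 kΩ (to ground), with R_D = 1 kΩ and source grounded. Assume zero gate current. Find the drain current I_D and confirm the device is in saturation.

I_D ≈ 0.52 mA

V_G = V_DD·R_2/(R_1+R_2) = 11×27/109 = 2.72 V. With the source grounded, V_GS = V_G = 2.72 V.
Assume saturation: I_D = (k_n/2)(V_GS − V_t)² = (3.8/2)×(2.72 − 2.2)² = 1.9×0.525² = 0.523 mA.
V_DS = V_DD − I_D·R_D = 11 − 0.523×1 = 10.5 V.
Saturation requires V_DS ≥ V_GS − V_t = 0.525 V; 10.5 ≥ 0.525 ✓.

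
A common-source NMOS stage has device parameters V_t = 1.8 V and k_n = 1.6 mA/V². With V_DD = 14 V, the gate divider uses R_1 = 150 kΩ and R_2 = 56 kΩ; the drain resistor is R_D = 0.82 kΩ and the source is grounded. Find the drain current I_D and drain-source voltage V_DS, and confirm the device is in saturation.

V_G = V_DD·R_2/(R_1+R_2) = 14×56/206 = 3.81 V. With the source grounded, V_GS = V_G = 3.81 V.
Assume saturation: I_D = (k_n/2)(V_GS − V_t)² = (1.6/2)×(3.81 − 1.8)² = 0.8×2.01² = 3.22 mA.
V_DS = V_DD − I_D·R_D = 14 − 3.22×0.82 = 11.4 V.
Saturation requires V_DS ≥ V_GS − V_t = 2.01 V; 11.4 ≥ 2.01 ✓.

I_D ≈ 3.2 mA, V_DS ≈ 11 V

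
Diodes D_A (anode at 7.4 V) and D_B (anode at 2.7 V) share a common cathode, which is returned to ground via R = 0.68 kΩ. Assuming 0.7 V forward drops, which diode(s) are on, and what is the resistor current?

Only D_A conducts; I_R ≈ 9.9 mA

Assume both conduct. Then node N would need to be at both 7.4−0.7 = 6.7 V and 2.7−0.7 = 2 V, which is impossible.
Assume only D_A conducts: V_N = 7.4 − 0.7 = 6.7 V, so I_R = 6.7/0.68 = 9.85 mA.
Check D_B: its anode-to-cathode voltage is 2.7 − 6.7 = -4 V < 0.7 V, so it is off. The assumption is consistent.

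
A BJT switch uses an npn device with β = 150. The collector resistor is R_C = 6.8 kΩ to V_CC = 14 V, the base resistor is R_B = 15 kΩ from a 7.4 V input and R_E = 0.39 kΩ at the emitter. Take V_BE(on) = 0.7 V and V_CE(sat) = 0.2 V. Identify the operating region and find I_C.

saturation; I_C ≈ 1.9 mA

Assume active: I_B = (7.4 − 0.7)/(15 + 151×0.39) = 0.0907 mA, I_C = β·I_B = 13.6 mA.
Then V_CE = 14 − 13.6×6.8 − 13.7×0.39 = -83.8 V < 0.2 V — the active assumption fails.
Re-solve with V_CE = 0.2 V. KCL at the emitter: V_E/R_E = (V_BB−0.7−V_E)/R_B + (V_CC−0.2−V_E)/R_C, giving V_E = 0.891 V.
I_C = (V_CC − 0.2 − V_E)/R_C = (13.8 − 0.891)/6.8 = 1.9 mA.
Check: I_B = (6.7 − 0.891)/15 = 0.387 mA, and β·I_B = 58.1 mA > I_C, confirming saturation.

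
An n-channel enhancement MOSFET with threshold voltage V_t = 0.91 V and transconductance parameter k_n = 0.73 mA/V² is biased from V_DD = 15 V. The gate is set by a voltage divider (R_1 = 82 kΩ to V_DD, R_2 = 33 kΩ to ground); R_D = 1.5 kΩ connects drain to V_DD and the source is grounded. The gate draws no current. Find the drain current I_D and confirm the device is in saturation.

V_G = V_DD·R_2/(R_1+R_2) = 15×33/115 = 4.3 V. With the source grounded, V_GS = V_G = 4.3 V.
Assume saturation: I_D = (k_n/2)(V_GS − V_t)² = (0.73/2)×(4.3 − 0.91)² = 0.365×3.39² = 4.21 mA.
V_DS = V_DD − I_D·R_D = 15 − 4.21×1.5 = 8.69 V.
Saturation requires V_DS ≥ V_GS − V_t = 3.39 V; 8.69 ≥ 3.39 ✓.

I_D ≈ 4.2 mA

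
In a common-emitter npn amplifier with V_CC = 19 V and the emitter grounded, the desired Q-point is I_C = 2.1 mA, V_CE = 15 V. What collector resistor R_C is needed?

R_C ≈ 1.9 kΩ

Collector loop: V_CC = I_C·R_C + V_CE.
R_C = (V_CC − V_CE)/I_C = (19 − 15)/2.1 = 1.9 kΩ.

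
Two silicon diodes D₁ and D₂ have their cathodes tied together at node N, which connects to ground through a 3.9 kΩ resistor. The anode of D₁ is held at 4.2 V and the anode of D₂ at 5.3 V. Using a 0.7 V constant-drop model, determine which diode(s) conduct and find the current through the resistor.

Assume both conduct. Then node N would need to be at both 4.2−0.7 = 3.5 V and 5.3−0.7 = 4.6 V, which is impossible.
Assume only D₂ conducts: V_N = 5.3 − 0.7 = 4.6 V, so I_R = 4.6/3.9 = 1.18 mA.
Check D₁: its anode-to-cathode voltage is 4.2 − 4.6 = -0.4 V < 0.7 V, so it is off. The assumption is consistent.

Only D₂ conducts; I_R ≈ 1.2 mA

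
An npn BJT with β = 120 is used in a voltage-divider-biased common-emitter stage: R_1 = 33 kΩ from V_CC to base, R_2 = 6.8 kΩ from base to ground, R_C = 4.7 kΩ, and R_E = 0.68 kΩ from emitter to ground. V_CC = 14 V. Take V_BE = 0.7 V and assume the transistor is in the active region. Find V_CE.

Thevenize the base divider: V_Th = V_CC·R_2/(R_1+R_2) = 14×6.8/39.8 = 2.39 V, R_Th = R_1‖R_2 = 5.64 kΩ.
Base-emitter loop: V_Th = I_B·R_Th + V_BE + (β+1)I_B·R_E, so I_B = (2.39 − 0.7) / (5.64 + 121×0.68) = 0.0192 mA.
I_C = β·I_B = 120×0.0192 = 2.31 mA, and I_E = (β+1)I_B = 2.33 mA.
V_CE = V_CC − I_C·R_C − I_E·R_E = 14 − 2.31×4.7 − 2.33×0.68 = 1.56 V.
V_CE = 1.56 V > 0.2 V confirms active-region operation.

V_CE ≈ 1.6 V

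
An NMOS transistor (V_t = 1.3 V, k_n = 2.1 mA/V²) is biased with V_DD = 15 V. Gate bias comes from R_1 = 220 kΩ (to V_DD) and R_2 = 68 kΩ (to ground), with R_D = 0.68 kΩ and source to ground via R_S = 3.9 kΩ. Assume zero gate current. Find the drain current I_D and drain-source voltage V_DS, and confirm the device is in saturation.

I_D ≈ 0.41 mA, V_DS ≈ 13 V

V_G = V_DD·R_2/(R_1+R_2) = 15×68/288 = 3.54 V.
Assume saturation: I_D = (k_n/2)(V_GS − V_t)² with V_GS = V_G − I_D·R_S = 3.54 − 3.9·I_D.
Substituting gives 16·I_D² − 19.4·I_D + 5.28 = 0, with roots I_D = 0.414 or 0.798 mA.
The root I_D = 0.798 mA gives V_GS = 0.428 V ≤ V_t, so take I_D = 0.414 mA.
Then V_GS = 1.93 V and V_DS = V_DD − I_D(R_D+R_S) = 15 − 0.414×4.58 = 13.1 V.
Saturation requires V_DS ≥ V_GS − V_t = 0.628 V; 13.1 ≥ 0.628 ✓.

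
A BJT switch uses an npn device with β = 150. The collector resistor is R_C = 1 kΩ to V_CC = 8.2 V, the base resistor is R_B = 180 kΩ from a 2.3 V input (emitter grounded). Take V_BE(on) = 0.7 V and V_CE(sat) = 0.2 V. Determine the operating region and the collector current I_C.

active; I_C ≈ 1.3 mA

Assume active. Base-emitter loop: I_B = (V_BB − V_BE)/R_B = (2.3 − 0.7)/180 = 0.00889 mA.
I_C = β·I_B = 150×0.00889 = 1.33 mA.
V_CE = V_CC − I_C·R_C = 8.2 − 1.33×1 = 6.87 V > V_CE(sat), so the active-region assumption holds.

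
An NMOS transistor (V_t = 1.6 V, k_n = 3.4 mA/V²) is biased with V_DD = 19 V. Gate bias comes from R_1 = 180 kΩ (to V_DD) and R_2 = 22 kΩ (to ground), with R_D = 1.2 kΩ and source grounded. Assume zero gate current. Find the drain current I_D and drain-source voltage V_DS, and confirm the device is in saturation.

V_G = V_DD·R_2/(R_1+R_2) = 19×22/202 = 2.07 V. With the source grounded, V_GS = V_G = 2.07 V.
Assume saturation: I_D = (k_n/2)(V_GS − V_t)² = (3.4/2)×(2.07 − 1.6)² = 1.7×0.469² = 0.374 mA.
V_DS = V_DD − I_D·R_D = 19 − 0.374×1.2 = 18.6 V.
Saturation requires V_DS ≥ V_GS − V_t = 0.469 V; 18.6 ≥ 0.469 ✓.

I_D ≈ 0.37 mA, V_DS ≈ 19 V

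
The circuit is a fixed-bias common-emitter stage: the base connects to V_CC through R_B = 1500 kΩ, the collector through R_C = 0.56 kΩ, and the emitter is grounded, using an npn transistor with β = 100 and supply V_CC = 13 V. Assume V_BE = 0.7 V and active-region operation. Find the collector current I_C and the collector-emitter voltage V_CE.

I_C ≈ 0.82 mA, V_CE ≈ 13 V

Base loop: V_CC = I_B·R_B + V_BE, so I_B = (13 − 0.7)/1500 kΩ = 0.0082 mA.
In the active region I_C = β·I_B = 100 × 0.0082 = 0.82 mA.
Collector loop: V_CE = V_CC − I_C·R_C = 13 − 0.82×0.56 = 12.5 V.
Since V_CE = 12.5 V > V_CE(sat) ≈ 0.2 V, the transistor is in the active region as assumed.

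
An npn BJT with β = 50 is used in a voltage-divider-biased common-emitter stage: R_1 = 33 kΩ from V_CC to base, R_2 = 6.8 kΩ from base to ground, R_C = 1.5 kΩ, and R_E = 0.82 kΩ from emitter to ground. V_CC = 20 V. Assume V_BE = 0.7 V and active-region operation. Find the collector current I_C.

I_C ≈ 2.9 mA

Thevenize the base divider: V_Th = V_CC·R_2/(R_1+R_2) = 20×6.8/39.8 = 3.42 V, R_Th = R_1‖R_2 = 5.64 kΩ.
Base-emitter loop: V_Th = I_B·R_Th + V_BE + (β+1)I_B·R_E, so I_B = (3.42 − 0.7) / (5.64 + 51×0.82) = 0.0573 mA.
I_C = β·I_B = 50×0.0573 = 2.86 mA, and I_E = (β+1)I_B = 2.92 mA.
V_CE = V_CC − I_C·R_C − I_E·R_E = 20 − 2.86×1.5 − 2.92×0.82 = 13.3 V.
V_CE = 13.3 V > 0.2 V confirms active-region operation.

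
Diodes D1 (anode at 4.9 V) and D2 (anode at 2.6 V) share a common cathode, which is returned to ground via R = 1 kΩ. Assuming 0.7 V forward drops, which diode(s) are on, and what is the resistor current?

Only D1 conducts; I_R ≈ 4.2 mA

Assume both conduct. Then node N would need to be at both 4.9−0.7 = 4.2 V and 2.6−0.7 = 1.9 V, which is impossible.
Assume only D1 conducts: V_N = 4.9 − 0.7 = 4.2 V, so I_R = 4.2/1 = 4.2 mA.
Check D2: its anode-to-cathode voltage is 2.6 − 4.2 = -1.6 V < 0.7 V, so it is off. The assumption is consistent.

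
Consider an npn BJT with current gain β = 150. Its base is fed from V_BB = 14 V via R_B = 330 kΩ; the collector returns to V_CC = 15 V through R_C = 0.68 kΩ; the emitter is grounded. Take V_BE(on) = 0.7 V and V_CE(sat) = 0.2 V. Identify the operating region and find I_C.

Assume active. Base-emitter loop: I_B = (V_BB − V_BE)/R_B = (14 − 0.7)/330 = 0.0403 mA.
I_C = β·I_B = 150×0.0403 = 6.05 mA.
V_CE = V_CC − I_C·R_C = 15 − 6.05×0.68 = 10.9 V > V_CE(sat), so the active-region assumption holds.

active; I_C ≈ 6 mA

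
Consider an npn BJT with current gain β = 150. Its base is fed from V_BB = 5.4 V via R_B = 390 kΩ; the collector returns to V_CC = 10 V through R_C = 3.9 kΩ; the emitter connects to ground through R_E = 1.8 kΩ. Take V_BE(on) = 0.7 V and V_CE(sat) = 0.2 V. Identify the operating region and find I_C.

active; I_C ≈ 1.1 mA

Assume active. Base-emitter loop: I_B = (V_BB − V_BE)/(R_B + (β+1)R_E) = (5.4 − 0.7)/(390 + 151×1.8) = 0.0071 mA.
I_C = β·I_B = 150×0.0071 = 1.07 mA.
V_CE = V_CC − I_C·R_C − I_E·R_E = 10 − 1.07×3.9 − 1.07×1.8 = 3.92 V > V_CE(sat), so the active-region assumption holds.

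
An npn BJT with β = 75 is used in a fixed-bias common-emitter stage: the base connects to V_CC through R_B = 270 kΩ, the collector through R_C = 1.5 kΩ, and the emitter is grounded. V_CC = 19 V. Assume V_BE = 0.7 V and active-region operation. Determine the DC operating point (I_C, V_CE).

Base loop: V_CC = I_B·R_B + V_BE, so I_B = (19 − 0.7)/270 kΩ = 0.0678 mA.
In the active region I_C = β·I_B = 75 × 0.0678 = 5.08 mA.
Collector loop: V_CE = V_CC − I_C·R_C = 19 − 5.08×1.5 = 11.4 V.
Since V_CE = 11.4 V > V_CE(sat) ≈ 0.2 V, the transistor is in the active region as assumed.

I_C ≈ 5.1 mA, V_CE ≈ 11 V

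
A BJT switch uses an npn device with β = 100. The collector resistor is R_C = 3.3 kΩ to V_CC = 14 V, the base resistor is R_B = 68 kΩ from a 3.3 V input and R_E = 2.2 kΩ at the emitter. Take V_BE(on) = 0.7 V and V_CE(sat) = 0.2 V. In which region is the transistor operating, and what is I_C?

Assume active. Base-emitter loop: I_B = (V_BB − V_BE)/(R_B + (β+1)R_E) = (3.3 − 0.7)/(68 + 101×2.2) = 0.00896 mA.
I_C = β·I_B = 100×0.00896 = 0.896 mA.
V_CE = V_CC − I_C·R_C − I_E·R_E = 14 − 0.896×3.3 − 0.905×2.2 = 9.05 V > V_CE(sat), so the active-region assumption holds.

active; I_C ≈ 0.9 mA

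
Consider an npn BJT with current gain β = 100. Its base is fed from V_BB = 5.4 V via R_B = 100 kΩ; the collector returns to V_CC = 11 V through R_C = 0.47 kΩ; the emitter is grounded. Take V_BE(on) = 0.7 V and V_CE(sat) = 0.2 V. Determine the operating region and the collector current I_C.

active; I_C ≈ 4.7 mA

Assume active. Base-emitter loop: I_B = (V_BB − V_BE)/R_B = (5.4 − 0.7)/100 = 0.047 mA.
I_C = β·I_B = 100×0.047 = 4.7 mA.
V_CE = V_CC − I_C·R_C = 11 − 4.7×0.47 = 8.79 V > V_CE(sat), so the active-region assumption holds.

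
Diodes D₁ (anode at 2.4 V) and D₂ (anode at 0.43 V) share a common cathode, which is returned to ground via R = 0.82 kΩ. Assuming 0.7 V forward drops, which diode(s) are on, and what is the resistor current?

Only D₁ conducts; I_R ≈ 2.1 mA

Assume both conduct. Then node N would need to be at both 2.4−0.7 = 1.7 V and 0.43−0.7 = -0.27 V, which is impossible.
Assume only D₁ conducts: V_N = 2.4 − 0.7 = 1.7 V, so I_R = 1.7/0.82 = 2.07 mA.
Check D₂: its anode-to-cathode voltage is 0.43 − 1.7 = -1.27 V < 0.7 V, so it is off. The assumption is consistent.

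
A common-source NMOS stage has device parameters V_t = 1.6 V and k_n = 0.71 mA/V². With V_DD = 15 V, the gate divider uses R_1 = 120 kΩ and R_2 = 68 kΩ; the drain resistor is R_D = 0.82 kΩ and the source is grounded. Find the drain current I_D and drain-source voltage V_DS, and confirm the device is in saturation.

V_G = V_DD·R_2/(R_1+R_2) = 15×68/188 = 5.43 V. With the source grounded, V_GS = V_G = 5.43 V.
Assume saturation: I_D = (k_n/2)(V_GS − V_t)² = (0.71/2)×(5.43 − 1.6)² = 0.355×3.83² = 5.2 mA.
V_DS = V_DD − I_D·R_D = 15 − 5.2×0.82 = 10.7 V.
Saturation requires V_DS ≥ V_GS − V_t = 3.83 V; 10.7 ≥ 3.83 ✓.

I_D ≈ 5.2 mA, V_DS ≈ 11 V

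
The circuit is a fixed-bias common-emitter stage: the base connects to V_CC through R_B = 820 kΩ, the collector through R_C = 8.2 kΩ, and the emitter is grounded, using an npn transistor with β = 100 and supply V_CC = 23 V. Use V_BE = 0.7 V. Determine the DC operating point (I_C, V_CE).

I_C ≈ 2.7 mA, V_CE ≈ 0.7 V

Base loop: V_CC = I_B·R_B + V_BE, so I_B = (23 − 0.7)/820 kΩ = 0.0272 mA.
In the active region I_C = β·I_B = 100 × 0.0272 = 2.72 mA.
Collector loop: V_CE = V_CC − I_C·R_C = 23 − 2.72×8.2 = 0.7 V.
Since V_CE = 0.7 V > V_CE(sat) ≈ 0.2 V, the transistor is in the active region as assumed.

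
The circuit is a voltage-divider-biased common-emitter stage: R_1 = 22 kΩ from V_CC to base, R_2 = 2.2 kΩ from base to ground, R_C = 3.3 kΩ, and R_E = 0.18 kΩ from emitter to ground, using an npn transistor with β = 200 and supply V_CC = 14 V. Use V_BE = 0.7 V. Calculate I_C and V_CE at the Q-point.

Thevenize the base divider: V_Th = V_CC·R_2/(R_1+R_2) = 14×2.2/24.2 = 1.27 V, R_Th = R_1‖R_2 = 2 kΩ.
Base-emitter loop: V_Th = I_B·R_Th + V_BE + (β+1)I_B·R_E, so I_B = (1.27 − 0.7) / (2 + 201×0.18) = 0.015 mA.
I_C = β·I_B = 200×0.015 = 3 mA, and I_E = (β+1)I_B = 3.02 mA.
V_CE = V_CC − I_C·R_C − I_E·R_E = 14 − 3×3.3 − 3.02×0.18 = 3.56 V.
V_CE = 3.56 V > 0.2 V confirms active-region operation.

I_C ≈ 3 mA, V_CE ≈ 3.6 V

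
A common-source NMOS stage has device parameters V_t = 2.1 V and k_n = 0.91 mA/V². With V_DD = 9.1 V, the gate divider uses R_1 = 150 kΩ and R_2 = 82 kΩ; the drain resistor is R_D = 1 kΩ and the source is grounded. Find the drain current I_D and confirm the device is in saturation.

V_G = V_DD·R_2/(R_1+R_2) = 9.1×82/232 = 3.22 V. With the source grounded, V_GS = V_G = 3.22 V.
Assume saturation: I_D = (k_n/2)(V_GS − V_t)² = (0.91/2)×(3.22 − 2.1)² = 0.455×1.12² = 0.567 mA.
V_DS = V_DD − I_D·R_D = 9.1 − 0.567×1 = 8.53 V.
Saturation requires V_DS ≥ V_GS − V_t = 1.12 V; 8.53 ≥ 1.12 ✓.

I_D ≈ 0.57 mA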